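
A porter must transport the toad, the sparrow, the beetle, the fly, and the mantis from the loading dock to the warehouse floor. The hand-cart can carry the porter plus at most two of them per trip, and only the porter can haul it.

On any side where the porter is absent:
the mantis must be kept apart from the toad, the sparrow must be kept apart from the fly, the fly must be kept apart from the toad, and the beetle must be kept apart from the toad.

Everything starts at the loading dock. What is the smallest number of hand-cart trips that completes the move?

5

Counting alone: the porter can take at most 2 across per trip to the warehouse floor, so moving all 5 needs at least 3 loaded trips out, with a return between consecutive ones — at least 5 crossings.
The plan below uses exactly 5 crossings, so it is optimal:
1. Porter goes to the warehouse floor with the sparrow and the toad.
2. Porter goes back to the loading dock alone.
3. Porter goes to the warehouse floor with the beetle and the mantis.
4. Porter goes back to the loading dock with the toad.
5. Porter goes to the warehouse floor with the fly and the toad.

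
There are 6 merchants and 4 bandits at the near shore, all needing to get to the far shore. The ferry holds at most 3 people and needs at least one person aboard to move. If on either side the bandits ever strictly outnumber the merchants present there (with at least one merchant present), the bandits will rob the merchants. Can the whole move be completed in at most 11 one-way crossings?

Yes

Yes — this plan uses 9 crossings (≤ 11):
1. 2 bandits → the far shore.  (the near shore: 6M 2B; the far shore: 0M 2B)
2. 1 bandit ← the near shore.  (the near shore: 6M 3B; the far shore: 0M 1B)
3. 3 bandits → the far shore.  (the near shore: 6M 0B; the far shore: 0M 4B)
4. 1 bandit ← the near shore.  (the near shore: 6M 1B; the far shore: 0M 3B)
5. 3 merchants → the far shore.  (the near shore: 3M 1B; the far shore: 3M 3B)
6. 1 bandit ← the near shore.  (the near shore: 3M 2B; the far shore: 3M 2B)
7. 1 merchant and 2 bandits → the far shore.  (the near shore: 2M 0B; the far shore: 4M 4B)
8. 1 bandit ← the near shore.  (the near shore: 2M 1B; the far shore: 4M 3B)
9. 2 merchants and 1 bandit → the far shore.  (the near shore: 0M 0B; the far shore: 6M 4B)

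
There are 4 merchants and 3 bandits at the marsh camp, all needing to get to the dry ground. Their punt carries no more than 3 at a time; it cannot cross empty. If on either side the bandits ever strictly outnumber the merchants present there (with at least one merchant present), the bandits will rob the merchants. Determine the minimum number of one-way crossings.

5

Counting alone: each trip to the dry ground takes at most 3 across and each return brings at least 1 back, so after t trips out (and t−1 returns) at most 3t − (t−1) of the 7 are across; that first reaches 7 at t = 3, so at least 5 crossings are needed.
The plan below uses exactly 5 crossings, so it is optimal:
1. 3 bandits → the dry ground.  (the marsh camp: 4M 0B; the dry ground: 0M 3B)
2. 1 bandit ← the marsh camp.  (the marsh camp: 4M 1B; the dry ground: 0M 2B)
3. 3 merchants → the dry ground.  (the marsh camp: 1M 1B; the dry ground: 3M 2B)
4. 1 merchant ← the marsh camp.  (the marsh camp: 2M 1B; the dry ground: 2M 2B)
5. 2 merchants and 1 bandit → the dry ground.  (the marsh camp: 0M 0B; the dry ground: 4M 3B)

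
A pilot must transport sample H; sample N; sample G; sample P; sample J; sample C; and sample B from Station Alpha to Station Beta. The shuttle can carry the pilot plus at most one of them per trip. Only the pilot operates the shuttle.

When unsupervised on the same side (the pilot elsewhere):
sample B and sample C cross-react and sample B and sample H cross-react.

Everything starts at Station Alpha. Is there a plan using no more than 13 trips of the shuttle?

Counting alone: the pilot can take at most 1 across per trip to Station Beta, so moving all 7 needs at least 7 loaded trips out, with a return between consecutive ones — at least 13 crossings.
The safety rule pushes this higher. Following every safe sequence of crossings, the most of the 7 that can be at Station Beta as the shuttle arrives there on crossing 13 is 6 — never all 7.
So the move cannot be finished within 13 crossings. (The shortest complete plan takes 15:)
1. Pilot goes to Station Beta with sample B.  [Station Alpha: sample C, sample G, sample H, sample J, sample N, sample P | Station Beta: sample B]
2. Pilot goes back to Station Alpha alone.  [Station Alpha: sample C, sample G, sample H, sample J, sample N, sample P | Station Beta: sample B]
3. Pilot goes to Station Beta with sample H.  [Station Alpha: sample C, sample G, sample J, sample N, sample P | Station Beta: sample B, sample H]
4. Pilot goes back to Station Alpha with sample B.  [Station Alpha: sample B, sample C, sample G, sample J, sample N, sample P | Station Beta: sample H]
5. Pilot goes to Station Beta with sample C.  [Station Alpha: sample B, sample G, sample J, sample N, sample P | Station Beta: sample C, sample H]
6. Pilot goes back to Station Alpha alone.  [Station Alpha: sample B, sample G, sample J, sample N, sample P | Station Beta: sample C, sample H]
7. Pilot goes to Station Beta with sample N.  [Station Alpha: sample B, sample G, sample J, sample P | Station Beta: sample C, sample H, sample N]
8. Pilot goes back to Station Alpha alone.  [Station Alpha: sample B, sample G, sample J, sample P | Station Beta: sample C, sample H, sample N]
9. Pilot goes to Station Beta with sample G.  [Station Alpha: sample B, sample J, sample P | Station Beta: sample C, sample G, sample H, sample N]
10. Pilot goes back to Station Alpha alone.  [Station Alpha: sample B, sample J, sample P | Station Beta: sample C, sample G, sample H, sample N]
11. Pilot goes to Station Beta with sample P.  [Station Alpha: sample B, sample J | Station Beta: sample C, sample G, sample H, sample N, sample P]
12. Pilot goes back to Station Alpha alone.  [Station Alpha: sample B, sample J | Station Beta: sample C, sample G, sample H, sample N, sample P]
13. Pilot goes to Station Beta with sample J.  [Station Alpha: sample B | Station Beta: sample C, sample G, sample H, sample J, sample N, sample P]
14. Pilot goes back to Station Alpha alone.  [Station Alpha: sample B | Station Beta: sample C, sample G, sample H, sample J, sample N, sample P]
15. Pilot goes to Station Beta with sample B.  [Station Alpha: — | Station Beta: sample B, sample C, sample G, sample H, sample J, sample N, sample P]

No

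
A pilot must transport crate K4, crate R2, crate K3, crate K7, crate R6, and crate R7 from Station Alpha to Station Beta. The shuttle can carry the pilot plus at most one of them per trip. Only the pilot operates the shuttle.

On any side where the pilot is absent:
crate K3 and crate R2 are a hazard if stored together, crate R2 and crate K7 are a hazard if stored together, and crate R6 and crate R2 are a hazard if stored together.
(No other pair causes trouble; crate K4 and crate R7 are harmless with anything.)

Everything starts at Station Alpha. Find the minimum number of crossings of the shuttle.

Following every safe sequence of crossings from the start, the most of the 6 that can be at Station Beta as the shuttle arrives there on crossings 1, 3, 5, 7 is 1, 2, 3, 4 respectively; the best ever achieved is 4 of 6.
From crossing 9 on, no configuration arises that was not already reachable earlier: only 36 distinct safe configurations (who is on which side, and where the shuttle is) can ever be reached, none of them has everyone across, and every continuation just revisits them. So no valid plan exists.

impossible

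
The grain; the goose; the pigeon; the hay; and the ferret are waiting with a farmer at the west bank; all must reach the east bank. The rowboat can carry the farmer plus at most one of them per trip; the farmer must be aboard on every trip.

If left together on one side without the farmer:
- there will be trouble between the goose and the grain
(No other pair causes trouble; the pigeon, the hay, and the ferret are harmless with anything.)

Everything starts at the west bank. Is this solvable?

Yes

1. Farmer goes to the east bank with the grain.  [the west bank: the ferret, the goose, the hay, the pigeon | the east bank: the grain]
2. Farmer goes back to the west bank alone.  [the west bank: the ferret, the goose, the hay, the pigeon | the east bank: the grain]
3. Farmer goes to the east bank with the pigeon.  [the west bank: the ferret, the goose, the hay | the east bank: the grain, the pigeon]
4. Farmer goes back to the west bank alone.  [the west bank: the ferret, the goose, the hay | the east bank: the grain, the pigeon]
5. Farmer goes to the east bank with the hay.  [the west bank: the ferret, the goose | the east bank: the grain, the hay, the pigeon]
6. Farmer goes back to the west bank alone.  [the west bank: the ferret, the goose | the east bank: the grain, the hay, the pigeon]
7. Farmer goes to the east bank with the ferret.  [the west bank: the goose | the east bank: the ferret, the grain, the hay, the pigeon]
8. Farmer goes back to the west bank alone.  [the west bank: the goose | the east bank: the ferret, the grain, the hay, the pigeon]
9. Farmer goes to the east bank with the goose.  [the west bank: — | the east bank: the ferret, the goose, the grain, the hay, the pigeon]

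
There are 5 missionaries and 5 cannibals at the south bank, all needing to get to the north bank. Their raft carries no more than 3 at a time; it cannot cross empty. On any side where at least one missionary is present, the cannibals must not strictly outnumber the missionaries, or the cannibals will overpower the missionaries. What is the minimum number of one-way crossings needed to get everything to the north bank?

11

Counting alone: each trip to the north bank takes at most 3 across and each return brings at least 1 back, so after t trips out (and t−1 returns) at most 3t − (t−1) of the 10 are across; that first reaches 10 at t = 5, so at least 9 crossings are needed.
The safety rule pushes this higher. Following every safe sequence of crossings, the most of the 10 that can be at the north bank as the raft arrives there on crossing 9 is 9 — never all 10.
So no plan with fewer than 11 crossings exists, and this one achieves 11:
1. 2 cannibals → the north bank.  (the south bank: 5M 3C; the north bank: 0M 2C)
2. 1 cannibal ← the south bank.  (the south bank: 5M 4C; the north bank: 0M 1C)
3. 3 cannibals → the north bank.  (the south bank: 5M 1C; the north bank: 0M 4C)
4. 1 cannibal ← the south bank.  (the south bank: 5M 2C; the north bank: 0M 3C)
5. 3 missionaries → the north bank.  (the south bank: 2M 2C; the north bank: 3M 3C)
6. 1 missionary and 1 cannibal ← the south bank.  (the south bank: 3M 3C; the north bank: 2M 2C)
7. 3 missionaries → the north bank.  (the south bank: 0M 3C; the north bank: 5M 2C)
8. 1 cannibal ← the south bank.  (the south bank: 0M 4C; the north bank: 5M 1C)
9. 2 cannibals → the north bank.  (the south bank: 0M 2C; the north bank: 5M 3C)
10. 1 cannibal ← the south bank.  (the south bank: 0M 3C; the north bank: 5M 2C)
11. 3 cannibals → the north bank.  (the south bank: 0M 0C; the north bank: 5M 5C)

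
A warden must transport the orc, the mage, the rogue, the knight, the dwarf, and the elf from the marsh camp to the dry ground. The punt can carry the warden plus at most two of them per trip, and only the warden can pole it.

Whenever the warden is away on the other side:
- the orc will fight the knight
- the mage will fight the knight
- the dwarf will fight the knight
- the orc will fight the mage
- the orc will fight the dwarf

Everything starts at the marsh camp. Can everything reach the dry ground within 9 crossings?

Yes — this plan uses 9 crossings (≤ 9):
1. Warden goes to the dry ground with the knight and the orc.  [the marsh camp: the dwarf, the elf, the mage, the rogue | the dry ground: the knight, the orc]
2. Warden goes back to the marsh camp with the orc.  [the marsh camp: the dwarf, the elf, the mage, the orc, the rogue | the dry ground: the knight]
3. Warden goes to the dry ground with the orc and the rogue.  [the marsh camp: the dwarf, the elf, the mage | the dry ground: the knight, the orc, the rogue]
4. Warden goes back to the marsh camp with the orc.  [the marsh camp: the dwarf, the elf, the mage, the orc | the dry ground: the knight, the rogue]
5. Warden goes to the dry ground with the elf and the orc.  [the marsh camp: the dwarf, the mage | the dry ground: the elf, the knight, the orc, the rogue]
6. Warden goes back to the marsh camp with the orc.  [the marsh camp: the dwarf, the mage, the orc | the dry ground: the elf, the knight, the rogue]
7. Warden goes to the dry ground with the dwarf and the mage.  [the marsh camp: the orc | the dry ground: the dwarf, the elf, the knight, the mage, the rogue]
8. Warden goes back to the marsh camp with the knight.  [the marsh camp: the knight, the orc | the dry ground: the dwarf, the elf, the mage, the rogue]
9. Warden goes to the dry ground with the knight and the orc.  [the marsh camp: — | the dry ground: the dwarf, the elf, the knight, the mage, the orc, the rogue]

Yes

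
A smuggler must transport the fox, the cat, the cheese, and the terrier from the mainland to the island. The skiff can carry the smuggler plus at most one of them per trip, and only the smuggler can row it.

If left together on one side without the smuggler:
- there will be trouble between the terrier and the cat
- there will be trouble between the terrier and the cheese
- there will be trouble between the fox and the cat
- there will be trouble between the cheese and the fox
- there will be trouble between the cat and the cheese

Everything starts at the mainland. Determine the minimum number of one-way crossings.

impossible

Whatever the first load, the items left behind include a forbidden pair without the smuggler. No opening move is safe, so no plan exists.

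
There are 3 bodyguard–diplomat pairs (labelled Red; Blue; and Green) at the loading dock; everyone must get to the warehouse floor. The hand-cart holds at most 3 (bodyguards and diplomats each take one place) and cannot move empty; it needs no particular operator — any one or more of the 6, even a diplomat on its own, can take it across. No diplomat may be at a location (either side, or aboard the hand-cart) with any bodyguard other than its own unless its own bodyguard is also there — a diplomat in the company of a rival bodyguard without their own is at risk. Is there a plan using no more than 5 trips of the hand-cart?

Yes — this plan uses 5 crossings (≤ 5):
1. bodyguard Red and diplomat Red cross → the warehouse floor.
2. bodyguard Red crosses ← the loading dock.
3. bodyguard Blue, bodyguard Green, and bodyguard Red cross → the warehouse floor.
4. diplomat Red crosses ← the loading dock.
5. diplomat Blue, diplomat Green, and diplomat Red cross → the warehouse floor.

Yes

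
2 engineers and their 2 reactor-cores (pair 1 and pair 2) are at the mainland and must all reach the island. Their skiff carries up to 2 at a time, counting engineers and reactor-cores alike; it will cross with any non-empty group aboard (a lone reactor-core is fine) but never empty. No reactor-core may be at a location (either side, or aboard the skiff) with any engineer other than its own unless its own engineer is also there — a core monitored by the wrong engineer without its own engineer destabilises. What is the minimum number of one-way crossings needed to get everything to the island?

Counting alone: each trip to the island takes at most 2 across and each return brings at least 1 back, so after t trips out (and t−1 returns) at most 2t − (t−1) of the 4 are across; that first reaches 4 at t = 3, so at least 5 crossings are needed.
The plan below uses exactly 5 crossings, so it is optimal:
1. engineer 1 and reactor-core 1 cross → the island.
2. engineer 1 crosses ← the mainland.
3. engineer 1 and engineer 2 cross → the island.
4. engineer 2 crosses ← the mainland.
5. engineer 2 and reactor-core 2 cross → the island.

5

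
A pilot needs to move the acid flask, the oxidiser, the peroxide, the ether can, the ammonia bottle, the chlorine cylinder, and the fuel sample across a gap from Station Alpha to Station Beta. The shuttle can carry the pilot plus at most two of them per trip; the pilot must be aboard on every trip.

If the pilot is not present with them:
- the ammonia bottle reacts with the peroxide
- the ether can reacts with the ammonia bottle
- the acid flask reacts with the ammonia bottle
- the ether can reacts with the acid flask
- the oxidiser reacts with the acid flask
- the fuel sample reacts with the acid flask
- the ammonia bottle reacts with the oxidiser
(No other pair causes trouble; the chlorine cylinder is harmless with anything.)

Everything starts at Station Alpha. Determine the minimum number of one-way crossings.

Counting alone: the pilot can take at most 2 across per trip to Station Beta, so moving all 7 needs at least 4 loaded trips out, with a return between consecutive ones — at least 7 crossings.
The safety rule pushes this higher. Following every safe sequence of crossings, the most of the 7 that can be at Station Beta as the shuttle arrives there on crossings 7, 9 is 5, 6 respectively — never all 7.
So no plan with fewer than 11 crossings exists, and this one achieves 11:
1. Pilot goes to Station Beta with the acid flask and the ammonia bottle.  [Station Alpha: the chlorine cylinder, the ether can, the fuel sample, the oxidiser, the peroxide | Station Beta: the acid flask, the ammonia bottle]
2. Pilot goes back to Station Alpha with the acid flask.  [Station Alpha: the acid flask, the chlorine cylinder, the ether can, the fuel sample, the oxidiser, the peroxide | Station Beta: the ammonia bottle]
3. Pilot goes to Station Beta with the acid flask and the peroxide.  [Station Alpha: the chlorine cylinder, the ether can, the fuel sample, the oxidiser | Station Beta: the acid flask, the ammonia bottle, the peroxide]
4. Pilot goes back to Station Alpha with the ammonia bottle.  [Station Alpha: the ammonia bottle, the chlorine cylinder, the ether can, the fuel sample, the oxidiser | Station Beta: the acid flask, the peroxide]
5. Pilot goes to Station Beta with the ether can and the oxidiser.  [Station Alpha: the ammonia bottle, the chlorine cylinder, the fuel sample | Station Beta: the acid flask, the ether can, the oxidiser, the peroxide]
6. Pilot goes back to Station Alpha with the acid flask.  [Station Alpha: the acid flask, the ammonia bottle, the chlorine cylinder, the fuel sample | Station Beta: the ether can, the oxidiser, the peroxide]
7. Pilot goes to Station Beta with the acid flask and the chlorine cylinder.  [Station Alpha: the ammonia bottle, the fuel sample | Station Beta: the acid flask, the chlorine cylinder, the ether can, the oxidiser, the peroxide]
8. Pilot goes back to Station Alpha with the acid flask.  [Station Alpha: the acid flask, the ammonia bottle, the fuel sample | Station Beta: the chlorine cylinder, the ether can, the oxidiser, the peroxide]
9. Pilot goes to Station Beta with the acid flask and the fuel sample.  [Station Alpha: the ammonia bottle | Station Beta: the acid flask, the chlorine cylinder, the ether can, the fuel sample, the oxidiser, the peroxide]
10. Pilot goes back to Station Alpha with the acid flask.  [Station Alpha: the acid flask, the ammonia bottle | Station Beta: the chlorine cylinder, the ether can, the fuel sample, the oxidiser, the peroxide]
11. Pilot goes to Station Beta with the acid flask and the ammonia bottle.  [Station Alpha: — | Station Beta: the acid flask, the ammonia bottle, the chlorine cylinder, the ether can, the fuel sample, the oxidiser, the peroxide]

11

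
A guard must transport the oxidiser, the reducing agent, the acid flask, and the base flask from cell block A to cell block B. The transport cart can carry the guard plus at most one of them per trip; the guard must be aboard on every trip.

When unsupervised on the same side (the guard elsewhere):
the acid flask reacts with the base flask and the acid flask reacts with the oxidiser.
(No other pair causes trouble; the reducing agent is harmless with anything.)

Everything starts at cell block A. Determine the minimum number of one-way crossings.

Counting alone: the guard can take at most 1 across per trip to cell block B, so moving all 4 needs at least 4 loaded trips out, with a return between consecutive ones — at least 7 crossings.
The safety rule pushes this higher. Following every safe sequence of crossings, the most of the 4 that can be at cell block B as the transport cart arrives there on crossing 7 is 3 — never all 4.
So no plan with fewer than 9 crossings exists, and this one achieves 9:
1. Guard goes to cell block B with the acid flask.  [cell block A: the base flask, the oxidiser, the reducing agent | cell block B: the acid flask]
2. Guard goes back to cell block A alone.  [cell block A: the base flask, the oxidiser, the reducing agent | cell block B: the acid flask]
3. Guard goes to cell block B with the oxidiser.  [cell block A: the base flask, the reducing agent | cell block B: the acid flask, the oxidiser]
4. Guard goes back to cell block A with the acid flask.  [cell block A: the acid flask, the base flask, the reducing agent | cell block B: the oxidiser]
5. Guard goes to cell block B with the base flask.  [cell block A: the acid flask, the reducing agent | cell block B: the base flask, the oxidiser]
6. Guard goes back to cell block A alone.  [cell block A: the acid flask, the reducing agent | cell block B: the base flask, the oxidiser]
7. Guard goes to cell block B with the reducing agent.  [cell block A: the acid flask | cell block B: the base flask, the oxidiser, the reducing agent]
8. Guard goes back to cell block A alone.  [cell block A: the acid flask | cell block B: the base flask, the oxidiser, the reducing agent]
9. Guard goes to cell block B with the acid flask.  [cell block A: — | cell block B: the acid flask, the base flask, the oxidiser, the reducing agent]

9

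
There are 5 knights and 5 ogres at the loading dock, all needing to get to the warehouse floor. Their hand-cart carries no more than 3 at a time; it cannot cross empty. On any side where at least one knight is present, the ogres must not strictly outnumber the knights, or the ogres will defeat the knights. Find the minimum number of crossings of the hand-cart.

Counting alone: each trip to the warehouse floor takes at most 3 across and each return brings at least 1 back, so after t trips out (and t−1 returns) at most 3t − (t−1) of the 10 are across; that first reaches 10 at t = 5, so at least 9 crossings are needed.
The safety rule pushes this higher. Following every safe sequence of crossings, the most of the 10 that can be at the warehouse floor as the hand-cart arrives there on crossing 9 is 9 — never all 10.
So no plan with fewer than 11 crossings exists, and this one achieves 11:
1. 2 ogres → the warehouse floor.  (the loading dock: 5K 3O; the warehouse floor: 0K 2O)
2. 1 ogre ← the loading dock.  (the loading dock: 5K 4O; the warehouse floor: 0K 1O)
3. 3 ogres → the warehouse floor.  (the loading dock: 5K 1O; the warehouse floor: 0K 4O)
4. 1 ogre ← the loading dock.  (the loading dock: 5K 2O; the warehouse floor: 0K 3O)
5. 3 knights → the warehouse floor.  (the loading dock: 2K 2O; the warehouse floor: 3K 3O)
6. 1 knight and 1 ogre ← the loading dock.  (the loading dock: 3K 3O; the warehouse floor: 2K 2O)
7. 3 knights → the warehouse floor.  (the loading dock: 0K 3O; the warehouse floor: 5K 2O)
8. 1 ogre ← the loading dock.  (the loading dock: 0K 4O; the warehouse floor: 5K 1O)
9. 2 ogres → the warehouse floor.  (the loading dock: 0K 2O; the warehouse floor: 5K 3O)
10. 1 ogre ← the loading dock.  (the loading dock: 0K 3O; the warehouse floor: 5K 2O)
11. 3 ogres → the warehouse floor.  (the loading dock: 0K 0O; the warehouse floor: 5K 5O)

11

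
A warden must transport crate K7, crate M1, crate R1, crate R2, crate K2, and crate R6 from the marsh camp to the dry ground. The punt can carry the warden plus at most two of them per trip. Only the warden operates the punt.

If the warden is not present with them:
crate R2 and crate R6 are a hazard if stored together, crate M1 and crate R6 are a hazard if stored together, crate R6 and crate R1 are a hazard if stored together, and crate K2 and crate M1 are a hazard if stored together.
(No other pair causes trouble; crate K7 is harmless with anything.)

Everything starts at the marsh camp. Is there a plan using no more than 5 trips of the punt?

Counting alone: the warden can take at most 2 across per trip to the dry ground, so moving all 6 needs at least 3 loaded trips out, with a return between consecutive ones — at least 5 crossings.
The safety rule pushes this higher. Following every safe sequence of crossings, the most of the 6 that can be at the dry ground as the punt arrives there on crossing 5 is 5 — never all 6.
So the move cannot be finished within 5 crossings. (The shortest complete plan takes 7:)
1. Warden goes to the dry ground with crate M1 and crate R6.
2. Warden goes back to the marsh camp with crate M1.
3. Warden goes to the dry ground with crate K7 and crate M1.
4. Warden goes back to the marsh camp with crate R6.
5. Warden goes to the dry ground with crate R1 and crate R2.
6. Warden goes back to the marsh camp alone.
7. Warden goes to the dry ground with crate K2 and crate R6.

No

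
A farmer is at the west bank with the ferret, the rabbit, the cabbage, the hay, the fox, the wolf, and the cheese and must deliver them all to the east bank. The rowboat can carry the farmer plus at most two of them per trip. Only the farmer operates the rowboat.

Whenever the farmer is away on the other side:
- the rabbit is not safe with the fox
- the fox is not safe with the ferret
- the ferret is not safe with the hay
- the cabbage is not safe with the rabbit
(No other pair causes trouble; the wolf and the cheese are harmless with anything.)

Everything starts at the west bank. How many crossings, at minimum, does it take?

Counting alone: the farmer can take at most 2 across per trip to the east bank, so moving all 7 needs at least 4 loaded trips out, with a return between consecutive ones — at least 7 crossings.
The safety rule pushes this higher. Following every safe sequence of crossings, the most of the 7 that can be at the east bank as the rowboat arrives there on crossing 7 is 6 — never all 7.
So no plan with fewer than 9 crossings exists, and this one achieves 9:
1. Farmer goes to the east bank with the ferret and the rabbit.  [the west bank: the cabbage, the cheese, the fox, the hay, the wolf | the east bank: the ferret, the rabbit]
2. Farmer goes back to the west bank alone.  [the west bank: the cabbage, the cheese, the fox, the hay, the wolf | the east bank: the ferret, the rabbit]
3. Farmer goes to the east bank with the cabbage.  [the west bank: the cheese, the fox, the hay, the wolf | the east bank: the cabbage, the ferret, the rabbit]
4. Farmer goes back to the west bank with the rabbit.  [the west bank: the cheese, the fox, the hay, the rabbit, the wolf | the east bank: the cabbage, the ferret]
5. Farmer goes to the east bank with the fox and the hay.  [the west bank: the cheese, the rabbit, the wolf | the east bank: the cabbage, the ferret, the fox, the hay]
6. Farmer goes back to the west bank with the ferret.  [the west bank: the cheese, the ferret, the rabbit, the wolf | the east bank: the cabbage, the fox, the hay]
7. Farmer goes to the east bank with the cheese and the wolf.  [the west bank: the ferret, the rabbit | the east bank: the cabbage, the cheese, the fox, the hay, the wolf]
8. Farmer goes back to the west bank alone.  [the west bank: the ferret, the rabbit | the east bank: the cabbage, the cheese, the fox, the hay, the wolf]
9. Farmer goes to the east bank with the ferret and the rabbit.  [the west bank: — | the east bank: the cabbage, the cheese, the ferret, the fox, the hay, the rabbit, the wolf]

9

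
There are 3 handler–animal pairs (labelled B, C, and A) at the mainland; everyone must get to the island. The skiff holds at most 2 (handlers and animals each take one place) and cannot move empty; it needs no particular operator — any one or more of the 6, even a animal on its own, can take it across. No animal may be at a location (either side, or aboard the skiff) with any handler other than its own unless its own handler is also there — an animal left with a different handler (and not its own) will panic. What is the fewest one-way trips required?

11

Counting alone: each trip to the island takes at most 2 across and each return brings at least 1 back, so after t trips out (and t−1 returns) at most 2t − (t−1) of the 6 are across; that first reaches 6 at t = 5, so at least 9 crossings are needed.
The safety rule pushes this higher. Following every safe sequence of crossings, the most of the 6 that can be at the island as the skiff arrives there on crossing 9 is 5 — never all 6.
So no plan with fewer than 11 crossings exists, and this one achieves 11:
1. animal B and handler B cross → the island.
2. handler B crosses ← the mainland.
3. animal A and animal C cross → the island.
4. animal B crosses ← the mainland.
5. handler A and handler C cross → the island.
6. animal C and handler C cross ← the mainland.
7. handler B and handler C cross → the island.
8. animal A crosses ← the mainland.
9. animal B and animal C cross → the island.
10. handler A crosses ← the mainland.
11. animal A and handler A cross → the island.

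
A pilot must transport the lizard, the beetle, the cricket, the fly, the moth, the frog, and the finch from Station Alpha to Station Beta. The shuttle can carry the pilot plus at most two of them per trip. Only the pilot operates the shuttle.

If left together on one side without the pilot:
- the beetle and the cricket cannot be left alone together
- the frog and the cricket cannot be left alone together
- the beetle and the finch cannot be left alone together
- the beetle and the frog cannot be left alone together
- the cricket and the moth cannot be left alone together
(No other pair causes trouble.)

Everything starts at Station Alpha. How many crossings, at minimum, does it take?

Counting alone: the pilot can take at most 2 across per trip to Station Beta, so moving all 7 needs at least 4 loaded trips out, with a return between consecutive ones — at least 7 crossings.
The safety rule pushes this higher. Following every safe sequence of crossings, the most of the 7 that can be at Station Beta as the shuttle arrives there on crossings 7, 9 is 5, 6 respectively — never all 7.
So no plan with fewer than 11 crossings exists, and this one achieves 11:
1. Pilot goes to Station Beta with the beetle and the cricket.
2. Pilot goes back to Station Alpha with the beetle.
3. Pilot goes to Station Beta with the beetle and the lizard.
4. Pilot goes back to Station Alpha with the beetle.
5. Pilot goes to Station Beta with the beetle and the fly.
6. Pilot goes back to Station Alpha with the beetle.
7. Pilot goes to Station Beta with the beetle and the moth.
8. Pilot goes back to Station Alpha with the cricket.
9. Pilot goes to Station Beta with the finch and the frog.
10. Pilot goes back to Station Alpha with the beetle.
11. Pilot goes to Station Beta with the beetle and the cricket.

11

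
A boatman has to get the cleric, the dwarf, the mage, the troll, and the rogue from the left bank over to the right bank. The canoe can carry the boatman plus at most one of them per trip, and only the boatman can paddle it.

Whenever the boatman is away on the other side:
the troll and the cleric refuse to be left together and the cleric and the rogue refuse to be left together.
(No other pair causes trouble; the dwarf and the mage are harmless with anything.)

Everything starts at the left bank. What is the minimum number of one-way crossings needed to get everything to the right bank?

Counting alone: the boatman can take at most 1 across per trip to the right bank, so moving all 5 needs at least 5 loaded trips out, with a return between consecutive ones — at least 9 crossings.
The safety rule pushes this higher. Following every safe sequence of crossings, the most of the 5 that can be at the right bank as the canoe arrives there on crossing 9 is 4 — never all 5.
So no plan with fewer than 11 crossings exists, and this one achieves 11:
1. Boatman goes to the right bank with the cleric.
2. Boatman goes back to the left bank alone.
3. Boatman goes to the right bank with the dwarf.
4. Boatman goes back to the left bank alone.
5. Boatman goes to the right bank with the mage.
6. Boatman goes back to the left bank alone.
7. Boatman goes to the right bank with the troll.
8. Boatman goes back to the left bank with the cleric.
9. Boatman goes to the right bank with the rogue.
10. Boatman goes back to the left bank alone.
11. Boatman goes to the right bank with the cleric.

11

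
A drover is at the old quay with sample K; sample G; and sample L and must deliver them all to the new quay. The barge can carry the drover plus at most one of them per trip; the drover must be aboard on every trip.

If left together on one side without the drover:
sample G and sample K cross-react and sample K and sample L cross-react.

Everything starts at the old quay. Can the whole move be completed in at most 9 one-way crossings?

Yes — this plan uses 7 crossings (≤ 9):
1. Drover goes to the new quay with sample K.
2. Drover goes back to the old quay alone.
3. Drover goes to the new quay with sample G.
4. Drover goes back to the old quay with sample K.
5. Drover goes to the new quay with sample L.
6. Drover goes back to the old quay alone.
7. Drover goes to the new quay with sample K.

Yes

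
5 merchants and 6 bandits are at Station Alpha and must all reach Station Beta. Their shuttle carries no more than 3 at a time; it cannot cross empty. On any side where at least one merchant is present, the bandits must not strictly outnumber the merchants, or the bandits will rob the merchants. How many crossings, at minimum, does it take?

The bandits already outnumber the merchants at Station Alpha before anyone moves, so the starting position itself is disallowed.

impossible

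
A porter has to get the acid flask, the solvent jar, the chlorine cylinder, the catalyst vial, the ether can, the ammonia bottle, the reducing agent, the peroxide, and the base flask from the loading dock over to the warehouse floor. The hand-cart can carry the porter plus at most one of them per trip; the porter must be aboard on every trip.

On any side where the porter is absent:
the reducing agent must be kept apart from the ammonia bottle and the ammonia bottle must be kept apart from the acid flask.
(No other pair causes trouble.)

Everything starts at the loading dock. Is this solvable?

1. Porter goes to the warehouse floor with the ammonia bottle.  [the loading dock: the acid flask, the base flask, the catalyst vial, the chlorine cylinder, the ether can, the peroxide, the reducing agent, the solvent jar | the warehouse floor: the ammonia bottle]
2. Porter goes back to the loading dock alone.  [the loading dock: the acid flask, the base flask, the catalyst vial, the chlorine cylinder, the ether can, the peroxide, the reducing agent, the solvent jar | the warehouse floor: the ammonia bottle]
3. Porter goes to the warehouse floor with the acid flask.  [the loading dock: the base flask, the catalyst vial, the chlorine cylinder, the ether can, the peroxide, the reducing agent, the solvent jar | the warehouse floor: the acid flask, the ammonia bottle]
4. Porter goes back to the loading dock with the ammonia bottle.  [the loading dock: the ammonia bottle, the base flask, the catalyst vial, the chlorine cylinder, the ether can, the peroxide, the reducing agent, the solvent jar | the warehouse floor: the acid flask]
5. Porter goes to the warehouse floor with the reducing agent.  [the loading dock: the ammonia bottle, the base flask, the catalyst vial, the chlorine cylinder, the ether can, the peroxide, the solvent jar | the warehouse floor: the acid flask, the reducing agent]
6. Porter goes back to the loading dock alone.  [the loading dock: the ammonia bottle, the base flask, the catalyst vial, the chlorine cylinder, the ether can, the peroxide, the solvent jar | the warehouse floor: the acid flask, the reducing agent]
7. Porter goes to the warehouse floor with the solvent jar.  [the loading dock: the ammonia bottle, the base flask, the catalyst vial, the chlorine cylinder, the ether can, the peroxide | the warehouse floor: the acid flask, the reducing agent, the solvent jar]
8. Porter goes back to the loading dock alone.  [the loading dock: the ammonia bottle, the base flask, the catalyst vial, the chlorine cylinder, the ether can, the peroxide | the warehouse floor: the acid flask, the reducing agent, the solvent jar]
9. Porter goes to the warehouse floor with the chlorine cylinder.  [the loading dock: the ammonia bottle, the base flask, the catalyst vial, the ether can, the peroxide | the warehouse floor: the acid flask, the chlorine cylinder, the reducing agent, the solvent jar]
10. Porter goes back to the loading dock alone.  [the loading dock: the ammonia bottle, the base flask, the catalyst vial, the ether can, the peroxide | the warehouse floor: the acid flask, the chlorine cylinder, the reducing agent, the solvent jar]
11. Porter goes to the warehouse floor with the catalyst vial.  [the loading dock: the ammonia bottle, the base flask, the ether can, the peroxide | the warehouse floor: the acid flask, the catalyst vial, the chlorine cylinder, the reducing agent, the solvent jar]
12. Porter goes back to the loading dock alone.  [the loading dock: the ammonia bottle, the base flask, the ether can, the peroxide | the warehouse floor: the acid flask, the catalyst vial, the chlorine cylinder, the reducing agent, the solvent jar]
13. Porter goes to the warehouse floor with the ether can.  [the loading dock: the ammonia bottle, the base flask, the peroxide | the warehouse floor: the acid flask, the catalyst vial, the chlorine cylinder, the ether can, the reducing agent, the solvent jar]
14. Porter goes back to the loading dock alone.  [the loading dock: the ammonia bottle, the base flask, the peroxide | the warehouse floor: the acid flask, the catalyst vial, the chlorine cylinder, the ether can, the reducing agent, the solvent jar]
15. Porter goes to the warehouse floor with the peroxide.  [the loading dock: the ammonia bottle, the base flask | the warehouse floor: the acid flask, the catalyst vial, the chlorine cylinder, the ether can, the peroxide, the reducing agent, the solvent jar]
16. Porter goes back to the loading dock alone.  [the loading dock: the ammonia bottle, the base flask | the warehouse floor: the acid flask, the catalyst vial, the chlorine cylinder, the ether can, the peroxide, the reducing agent, the solvent jar]
17. Porter goes to the warehouse floor with the base flask.  [the loading dock: the ammonia bottle | the warehouse floor: the acid flask, the base flask, the catalyst vial, the chlorine cylinder, the ether can, the peroxide, the reducing agent, the solvent jar]
18. Porter goes back to the loading dock alone.  [the loading dock: the ammonia bottle | the warehouse floor: the acid flask, the base flask, the catalyst vial, the chlorine cylinder, the ether can, the peroxide, the reducing agent, the solvent jar]
19. Porter goes to the warehouse floor with the ammonia bottle.  [the loading dock: — | the warehouse floor: the acid flask, the ammonia bottle, the base flask, the catalyst vial, the chlorine cylinder, the ether can, the peroxide, the reducing agent, the solvent jar]

Yes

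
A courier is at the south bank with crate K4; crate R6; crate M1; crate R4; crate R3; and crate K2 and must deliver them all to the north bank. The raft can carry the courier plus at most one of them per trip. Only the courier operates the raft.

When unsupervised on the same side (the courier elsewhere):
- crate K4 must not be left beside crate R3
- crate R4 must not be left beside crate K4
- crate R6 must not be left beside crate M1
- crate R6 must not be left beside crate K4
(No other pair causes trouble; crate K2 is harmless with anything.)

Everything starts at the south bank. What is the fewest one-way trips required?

Whatever the first load, the items left behind include a forbidden pair without the courier. No opening move is safe, so no plan exists.

impossible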